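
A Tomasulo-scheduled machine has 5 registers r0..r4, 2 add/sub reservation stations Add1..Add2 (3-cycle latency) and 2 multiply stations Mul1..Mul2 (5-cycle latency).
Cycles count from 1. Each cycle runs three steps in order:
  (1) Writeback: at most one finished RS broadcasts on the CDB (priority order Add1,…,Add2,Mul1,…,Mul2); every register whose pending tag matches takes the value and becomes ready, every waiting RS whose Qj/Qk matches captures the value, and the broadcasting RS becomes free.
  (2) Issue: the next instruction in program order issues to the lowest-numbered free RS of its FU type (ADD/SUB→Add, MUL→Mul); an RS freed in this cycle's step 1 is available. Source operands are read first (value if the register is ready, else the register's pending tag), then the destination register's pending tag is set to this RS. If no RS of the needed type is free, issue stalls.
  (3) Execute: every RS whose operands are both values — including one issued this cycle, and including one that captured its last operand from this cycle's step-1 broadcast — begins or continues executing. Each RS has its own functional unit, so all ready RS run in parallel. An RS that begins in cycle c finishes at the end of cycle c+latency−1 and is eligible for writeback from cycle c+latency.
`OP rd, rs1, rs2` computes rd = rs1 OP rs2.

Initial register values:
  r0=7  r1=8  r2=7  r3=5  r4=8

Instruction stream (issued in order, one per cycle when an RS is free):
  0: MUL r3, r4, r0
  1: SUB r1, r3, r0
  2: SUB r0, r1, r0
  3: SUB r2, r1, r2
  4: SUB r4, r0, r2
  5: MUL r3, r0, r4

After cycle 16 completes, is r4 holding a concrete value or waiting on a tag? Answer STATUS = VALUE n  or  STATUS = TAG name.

cycle 1: issue MUL r3<-Mul1 // r0:7,r1:8,r2:7,r3:Mul1,r4:8
cycle 2: issue SUB r1<-Add1 // r0:7,r1:Add1,r2:7,r3:Mul1,r4:8
cycle 3: issue SUB r0<-Add2 // r0:Add2,r1:Add1,r2:7,r3:Mul1,r4:8
cycle 4: stall // r0:Add2,r1:Add1,r2:7,r3:Mul1,r4:8
cycle 5: stall // r0:Add2,r1:Add1,r2:7,r3:Mul1,r4:8
cycle 6: CDB Mul1=56; stall // r0:Add2,r1:Add1,r2:7,r3:56,r4:8
cycle 7: stall // r0:Add2,r1:Add1,r2:7,r3:56,r4:8
cycle 8: stall // r0:Add2,r1:Add1,r2:7,r3:56,r4:8
cycle 9: CDB Add1=49; issue SUB r2<-Add1 // r0:Add2,r1:49,r2:Add1,r3:56,r4:8
cycle 10: stall // r0:Add2,r1:49,r2:Add1,r3:56,r4:8
cycle 11: stall // r0:Add2,r1:49,r2:Add1,r3:56,r4:8
cycle 12: CDB Add1=42; issue SUB r4<-Add1 // r0:Add2,r1:49,r2:42,r3:56,r4:Add1
cycle 13: CDB Add2=42; issue MUL r3<-Mul1 // r0:42,r1:49,r2:42,r3:Mul1,r4:Add1
cycle 14: - // r0:42,r1:49,r2:42,r3:Mul1,r4:Add1
cycle 15: - // r0:42,r1:49,r2:42,r3:Mul1,r4:Add1
cycle 16: CDB Add1=0 // r0:42,r1:49,r2:42,r3:Mul1,r4:0

STATUS = VALUE 0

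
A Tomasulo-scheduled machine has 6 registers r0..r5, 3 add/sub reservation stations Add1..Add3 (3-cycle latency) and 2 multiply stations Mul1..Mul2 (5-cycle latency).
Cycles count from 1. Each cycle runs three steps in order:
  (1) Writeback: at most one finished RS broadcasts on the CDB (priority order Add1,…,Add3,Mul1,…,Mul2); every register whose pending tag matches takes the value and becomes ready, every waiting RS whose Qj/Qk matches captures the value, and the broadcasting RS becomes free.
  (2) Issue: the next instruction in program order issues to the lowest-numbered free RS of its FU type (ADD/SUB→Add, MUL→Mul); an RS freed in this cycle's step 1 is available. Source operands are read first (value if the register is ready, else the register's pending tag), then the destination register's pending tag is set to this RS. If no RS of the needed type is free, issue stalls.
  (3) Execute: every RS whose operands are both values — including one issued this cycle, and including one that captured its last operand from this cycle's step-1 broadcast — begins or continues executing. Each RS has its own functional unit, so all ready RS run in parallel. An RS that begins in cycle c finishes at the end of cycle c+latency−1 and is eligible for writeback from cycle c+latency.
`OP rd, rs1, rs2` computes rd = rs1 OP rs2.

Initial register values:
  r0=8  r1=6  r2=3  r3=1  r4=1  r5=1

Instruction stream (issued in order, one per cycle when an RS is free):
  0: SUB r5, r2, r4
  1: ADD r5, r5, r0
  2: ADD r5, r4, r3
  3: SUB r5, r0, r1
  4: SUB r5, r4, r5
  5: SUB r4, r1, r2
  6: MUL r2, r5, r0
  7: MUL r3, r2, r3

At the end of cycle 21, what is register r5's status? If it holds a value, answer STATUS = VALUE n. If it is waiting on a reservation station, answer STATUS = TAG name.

STATUS = VALUE -1

c1: issue SUB r5<-Add1 | r0:8,r1:6,r2:3,r3:1,r4:1,r5:Add1
c2: issue ADD r5<-Add2 | r0:8,r1:6,r2:3,r3:1,r4:1,r5:Add2
c3: issue ADD r5<-Add3 | r0:8,r1:6,r2:3,r3:1,r4:1,r5:Add3
c4: CDB Add1=2; issue SUB r5<-Add1 | r0:8,r1:6,r2:3,r3:1,r4:1,r5:Add1
c5: stall | r0:8,r1:6,r2:3,r3:1,r4:1,r5:Add1
c6: CDB Add3=2; issue SUB r5<-Add3 | r0:8,r1:6,r2:3,r3:1,r4:1,r5:Add3
c7: CDB Add1=2; issue SUB r4<-Add1 | r0:8,r1:6,r2:3,r3:1,r4:Add1,r5:Add3
c8: CDB Add2=10; issue MUL r2<-Mul1 | r0:8,r1:6,r2:Mul1,r3:1,r4:Add1,r5:Add3
c9: issue MUL r3<-Mul2 | r0:8,r1:6,r2:Mul1,r3:Mul2,r4:Add1,r5:Add3
c10: CDB Add1=3 | r0:8,r1:6,r2:Mul1,r3:Mul2,r4:3,r5:Add3
c11: CDB Add3=-1 | r0:8,r1:6,r2:Mul1,r3:Mul2,r4:3,r5:-1
c12: - | r0:8,r1:6,r2:Mul1,r3:Mul2,r4:3,r5:-1
c13: - | r0:8,r1:6,r2:Mul1,r3:Mul2,r4:3,r5:-1
c14: - | r0:8,r1:6,r2:Mul1,r3:Mul2,r4:3,r5:-1
c15: - | r0:8,r1:6,r2:Mul1,r3:Mul2,r4:3,r5:-1
c16: CDB Mul1=-8 | r0:8,r1:6,r2:-8,r3:Mul2,r4:3,r5:-1
c17: - | r0:8,r1:6,r2:-8,r3:Mul2,r4:3,r5:-1
c18: - | r0:8,r1:6,r2:-8,r3:Mul2,r4:3,r5:-1
c19: - | r0:8,r1:6,r2:-8,r3:Mul2,r4:3,r5:-1
c20: - | r0:8,r1:6,r2:-8,r3:Mul2,r4:3,r5:-1
c21: CDB Mul2=-8 | r0:8,r1:6,r2:-8,r3:-8,r4:3,r5:-1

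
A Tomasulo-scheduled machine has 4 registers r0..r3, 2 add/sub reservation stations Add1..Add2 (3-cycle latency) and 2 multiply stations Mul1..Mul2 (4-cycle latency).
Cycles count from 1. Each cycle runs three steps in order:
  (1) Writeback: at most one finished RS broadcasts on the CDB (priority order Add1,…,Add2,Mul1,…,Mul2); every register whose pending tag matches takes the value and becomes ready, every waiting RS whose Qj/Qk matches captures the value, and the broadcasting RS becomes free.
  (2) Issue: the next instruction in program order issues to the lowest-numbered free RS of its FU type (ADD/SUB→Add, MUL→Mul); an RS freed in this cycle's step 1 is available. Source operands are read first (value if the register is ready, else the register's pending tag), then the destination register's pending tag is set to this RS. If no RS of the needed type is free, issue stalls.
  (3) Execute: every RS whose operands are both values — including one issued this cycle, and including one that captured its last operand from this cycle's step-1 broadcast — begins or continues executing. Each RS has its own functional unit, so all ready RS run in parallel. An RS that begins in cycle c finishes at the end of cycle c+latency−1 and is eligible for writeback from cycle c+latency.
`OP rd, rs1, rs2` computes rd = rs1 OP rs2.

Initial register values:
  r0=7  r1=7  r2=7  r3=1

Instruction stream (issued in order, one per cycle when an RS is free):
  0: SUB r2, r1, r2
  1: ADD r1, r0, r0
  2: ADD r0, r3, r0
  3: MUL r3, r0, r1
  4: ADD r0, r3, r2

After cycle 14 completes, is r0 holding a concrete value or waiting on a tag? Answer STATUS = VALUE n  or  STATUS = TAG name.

cycle 1: issue SUB r2<-Add1 // r0:7,r1:7,r2:Add1,r3:1
cycle 2: issue ADD r1<-Add2 // r0:7,r1:Add2,r2:Add1,r3:1
cycle 3: stall // r0:7,r1:Add2,r2:Add1,r3:1
cycle 4: CDB Add1=0; issue ADD r0<-Add1 // r0:Add1,r1:Add2,r2:0,r3:1
cycle 5: CDB Add2=14; issue MUL r3<-Mul1 // r0:Add1,r1:14,r2:0,r3:Mul1
cycle 6: issue ADD r0<-Add2 // r0:Add2,r1:14,r2:0,r3:Mul1
cycle 7: CDB Add1=8 // r0:Add2,r1:14,r2:0,r3:Mul1
cycle 8: - // r0:Add2,r1:14,r2:0,r3:Mul1
cycle 9: - // r0:Add2,r1:14,r2:0,r3:Mul1
cycle 10: - // r0:Add2,r1:14,r2:0,r3:Mul1
cycle 11: CDB Mul1=112 // r0:Add2,r1:14,r2:0,r3:112
cycle 12: - // r0:Add2,r1:14,r2:0,r3:112
cycle 13: - // r0:Add2,r1:14,r2:0,r3:112
cycle 14: CDB Add2=112 // r0:112,r1:14,r2:0,r3:112

STATUS = VALUE 112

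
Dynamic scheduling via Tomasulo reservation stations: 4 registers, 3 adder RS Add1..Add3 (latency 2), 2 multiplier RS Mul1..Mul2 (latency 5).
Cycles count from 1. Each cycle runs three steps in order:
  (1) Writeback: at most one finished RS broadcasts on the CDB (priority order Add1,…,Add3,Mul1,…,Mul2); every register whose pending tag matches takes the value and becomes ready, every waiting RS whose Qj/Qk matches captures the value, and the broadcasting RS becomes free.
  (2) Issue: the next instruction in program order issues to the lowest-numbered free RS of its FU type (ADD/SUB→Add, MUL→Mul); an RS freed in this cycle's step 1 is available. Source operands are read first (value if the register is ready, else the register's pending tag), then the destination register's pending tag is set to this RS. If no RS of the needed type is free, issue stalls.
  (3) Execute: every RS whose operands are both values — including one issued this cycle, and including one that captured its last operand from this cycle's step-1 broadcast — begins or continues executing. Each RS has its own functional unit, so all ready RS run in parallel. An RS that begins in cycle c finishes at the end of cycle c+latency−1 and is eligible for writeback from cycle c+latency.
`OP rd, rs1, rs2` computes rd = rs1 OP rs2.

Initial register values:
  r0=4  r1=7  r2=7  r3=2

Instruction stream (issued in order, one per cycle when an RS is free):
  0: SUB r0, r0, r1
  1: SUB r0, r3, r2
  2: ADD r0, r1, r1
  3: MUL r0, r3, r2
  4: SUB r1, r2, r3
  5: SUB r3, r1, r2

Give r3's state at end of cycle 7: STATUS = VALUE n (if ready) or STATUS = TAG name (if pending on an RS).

cycle 1: issue SUB r0<-Add1 // r0:Add1,r1:7,r2:7,r3:2
cycle 2: issue SUB r0<-Add2 // r0:Add2,r1:7,r2:7,r3:2
cycle 3: CDB Add1=-3; issue ADD r0<-Add1 // r0:Add1,r1:7,r2:7,r3:2
cycle 4: CDB Add2=-5; issue MUL r0<-Mul1 // r0:Mul1,r1:7,r2:7,r3:2
cycle 5: CDB Add1=14; issue SUB r1<-Add1 // r0:Mul1,r1:Add1,r2:7,r3:2
cycle 6: issue SUB r3<-Add2 // r0:Mul1,r1:Add1,r2:7,r3:Add2
cycle 7: CDB Add1=5 // r0:Mul1,r1:5,r2:7,r3:Add2

STATUS = TAG Add2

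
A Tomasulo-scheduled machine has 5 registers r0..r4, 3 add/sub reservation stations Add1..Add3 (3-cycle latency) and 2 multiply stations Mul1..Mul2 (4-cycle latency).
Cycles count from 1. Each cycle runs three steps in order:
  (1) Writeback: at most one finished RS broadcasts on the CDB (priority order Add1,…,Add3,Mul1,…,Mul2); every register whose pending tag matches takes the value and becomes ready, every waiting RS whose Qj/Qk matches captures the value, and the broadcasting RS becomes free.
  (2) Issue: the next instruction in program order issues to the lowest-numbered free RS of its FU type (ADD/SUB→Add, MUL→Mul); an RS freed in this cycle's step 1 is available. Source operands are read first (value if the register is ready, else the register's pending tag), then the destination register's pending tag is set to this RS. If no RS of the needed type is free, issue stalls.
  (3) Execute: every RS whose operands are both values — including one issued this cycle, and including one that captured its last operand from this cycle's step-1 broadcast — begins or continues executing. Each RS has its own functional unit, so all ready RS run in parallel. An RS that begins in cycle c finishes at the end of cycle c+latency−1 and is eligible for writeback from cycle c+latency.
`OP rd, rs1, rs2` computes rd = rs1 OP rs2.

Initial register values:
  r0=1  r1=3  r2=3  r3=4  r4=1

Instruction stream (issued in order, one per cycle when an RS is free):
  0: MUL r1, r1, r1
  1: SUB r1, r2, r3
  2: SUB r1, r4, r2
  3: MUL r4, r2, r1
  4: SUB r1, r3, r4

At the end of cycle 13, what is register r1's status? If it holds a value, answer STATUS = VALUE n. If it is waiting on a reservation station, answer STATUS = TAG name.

c1: issue MUL r1<-Mul1 | r0:1,r1:Mul1,r2:3,r3:4,r4:1
c2: issue SUB r1<-Add1 | r0:1,r1:Add1,r2:3,r3:4,r4:1
c3: issue SUB r1<-Add2 | r0:1,r1:Add2,r2:3,r3:4,r4:1
c4: issue MUL r4<-Mul2 | r0:1,r1:Add2,r2:3,r3:4,r4:Mul2
c5: CDB Add1=-1; issue SUB r1<-Add1 | r0:1,r1:Add1,r2:3,r3:4,r4:Mul2
c6: CDB Add2=-2 | r0:1,r1:Add1,r2:3,r3:4,r4:Mul2
c7: CDB Mul1=9 | r0:1,r1:Add1,r2:3,r3:4,r4:Mul2
c8: - | r0:1,r1:Add1,r2:3,r3:4,r4:Mul2
c9: - | r0:1,r1:Add1,r2:3,r3:4,r4:Mul2
c10: CDB Mul2=-6 | r0:1,r1:Add1,r2:3,r3:4,r4:-6
c11: - | r0:1,r1:Add1,r2:3,r3:4,r4:-6
c12: - | r0:1,r1:Add1,r2:3,r3:4,r4:-6
c13: CDB Add1=10 | r0:1,r1:10,r2:3,r3:4,r4:-6

STATUS = VALUE 10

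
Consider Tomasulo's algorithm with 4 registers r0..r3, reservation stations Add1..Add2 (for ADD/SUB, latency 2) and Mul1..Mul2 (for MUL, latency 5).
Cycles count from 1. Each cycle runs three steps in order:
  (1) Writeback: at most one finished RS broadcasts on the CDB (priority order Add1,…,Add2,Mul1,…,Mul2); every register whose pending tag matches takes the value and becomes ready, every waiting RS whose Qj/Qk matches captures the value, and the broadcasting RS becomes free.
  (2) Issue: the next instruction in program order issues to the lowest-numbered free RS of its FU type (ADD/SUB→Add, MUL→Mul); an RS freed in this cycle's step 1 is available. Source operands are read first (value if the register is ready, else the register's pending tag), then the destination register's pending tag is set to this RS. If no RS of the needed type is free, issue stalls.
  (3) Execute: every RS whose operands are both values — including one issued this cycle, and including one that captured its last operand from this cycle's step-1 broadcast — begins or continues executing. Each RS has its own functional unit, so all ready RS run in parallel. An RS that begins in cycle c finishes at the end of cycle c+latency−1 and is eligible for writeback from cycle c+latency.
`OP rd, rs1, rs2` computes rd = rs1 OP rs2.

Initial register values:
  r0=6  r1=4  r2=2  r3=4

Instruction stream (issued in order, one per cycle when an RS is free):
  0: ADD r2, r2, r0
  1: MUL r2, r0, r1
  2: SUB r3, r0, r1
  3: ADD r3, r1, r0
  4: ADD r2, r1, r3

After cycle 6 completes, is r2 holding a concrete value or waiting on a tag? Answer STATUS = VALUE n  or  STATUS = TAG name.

cycle 1: issue ADD r2<-Add1 // r0:6,r1:4,r2:Add1,r3:4
cycle 2: issue MUL r2<-Mul1 // r0:6,r1:4,r2:Mul1,r3:4
cycle 3: CDB Add1=8; issue SUB r3<-Add1 // r0:6,r1:4,r2:Mul1,r3:Add1
cycle 4: issue ADD r3<-Add2 // r0:6,r1:4,r2:Mul1,r3:Add2
cycle 5: CDB Add1=2; issue ADD r2<-Add1 // r0:6,r1:4,r2:Add1,r3:Add2
cycle 6: CDB Add2=10 // r0:6,r1:4,r2:Add1,r3:10

STATUS = TAG Add1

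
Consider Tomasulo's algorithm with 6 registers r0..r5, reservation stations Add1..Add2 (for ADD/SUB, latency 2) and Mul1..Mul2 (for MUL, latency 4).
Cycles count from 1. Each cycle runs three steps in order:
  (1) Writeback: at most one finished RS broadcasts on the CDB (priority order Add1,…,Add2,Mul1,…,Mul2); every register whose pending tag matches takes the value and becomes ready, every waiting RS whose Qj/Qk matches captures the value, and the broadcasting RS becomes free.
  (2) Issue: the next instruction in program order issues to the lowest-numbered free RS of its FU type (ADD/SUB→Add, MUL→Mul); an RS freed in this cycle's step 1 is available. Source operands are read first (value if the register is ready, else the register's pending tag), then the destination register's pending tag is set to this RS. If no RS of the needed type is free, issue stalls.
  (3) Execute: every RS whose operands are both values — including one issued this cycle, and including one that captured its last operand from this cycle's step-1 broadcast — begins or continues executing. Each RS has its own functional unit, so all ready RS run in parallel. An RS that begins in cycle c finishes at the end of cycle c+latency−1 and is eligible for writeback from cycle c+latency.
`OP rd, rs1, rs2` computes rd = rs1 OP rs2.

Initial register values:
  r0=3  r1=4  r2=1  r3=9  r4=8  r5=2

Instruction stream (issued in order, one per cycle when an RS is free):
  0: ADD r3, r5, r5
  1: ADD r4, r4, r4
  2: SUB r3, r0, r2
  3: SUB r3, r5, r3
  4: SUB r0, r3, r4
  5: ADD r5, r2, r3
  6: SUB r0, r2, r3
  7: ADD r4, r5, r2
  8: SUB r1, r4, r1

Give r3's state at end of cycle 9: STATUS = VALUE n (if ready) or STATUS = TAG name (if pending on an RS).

  c1: issue ADD r3<-Add1  regs: r0:3,r1:4,r2:1,r3:Add1,r4:8,r5:2
  c2: issue ADD r4<-Add2  regs: r0:3,r1:4,r2:1,r3:Add1,r4:Add2,r5:2
  c3: CDB Add1=4; issue SUB r3<-Add1  regs: r0:3,r1:4,r2:1,r3:Add1,r4:Add2,r5:2
  c4: CDB Add2=16; issue SUB r3<-Add2  regs: r0:3,r1:4,r2:1,r3:Add2,r4:16,r5:2
  c5: CDB Add1=2; issue SUB r0<-Add1  regs: r0:Add1,r1:4,r2:1,r3:Add2,r4:16,r5:2
  c6: stall  regs: r0:Add1,r1:4,r2:1,r3:Add2,r4:16,r5:2
  c7: CDB Add2=0; issue ADD r5<-Add2  regs: r0:Add1,r1:4,r2:1,r3:0,r4:16,r5:Add2
  c8: stall  regs: r0:Add1,r1:4,r2:1,r3:0,r4:16,r5:Add2
  c9: CDB Add1=-16; issue SUB r0<-Add1  regs: r0:Add1,r1:4,r2:1,r3:0,r4:16,r5:Add2

STATUS = VALUE 0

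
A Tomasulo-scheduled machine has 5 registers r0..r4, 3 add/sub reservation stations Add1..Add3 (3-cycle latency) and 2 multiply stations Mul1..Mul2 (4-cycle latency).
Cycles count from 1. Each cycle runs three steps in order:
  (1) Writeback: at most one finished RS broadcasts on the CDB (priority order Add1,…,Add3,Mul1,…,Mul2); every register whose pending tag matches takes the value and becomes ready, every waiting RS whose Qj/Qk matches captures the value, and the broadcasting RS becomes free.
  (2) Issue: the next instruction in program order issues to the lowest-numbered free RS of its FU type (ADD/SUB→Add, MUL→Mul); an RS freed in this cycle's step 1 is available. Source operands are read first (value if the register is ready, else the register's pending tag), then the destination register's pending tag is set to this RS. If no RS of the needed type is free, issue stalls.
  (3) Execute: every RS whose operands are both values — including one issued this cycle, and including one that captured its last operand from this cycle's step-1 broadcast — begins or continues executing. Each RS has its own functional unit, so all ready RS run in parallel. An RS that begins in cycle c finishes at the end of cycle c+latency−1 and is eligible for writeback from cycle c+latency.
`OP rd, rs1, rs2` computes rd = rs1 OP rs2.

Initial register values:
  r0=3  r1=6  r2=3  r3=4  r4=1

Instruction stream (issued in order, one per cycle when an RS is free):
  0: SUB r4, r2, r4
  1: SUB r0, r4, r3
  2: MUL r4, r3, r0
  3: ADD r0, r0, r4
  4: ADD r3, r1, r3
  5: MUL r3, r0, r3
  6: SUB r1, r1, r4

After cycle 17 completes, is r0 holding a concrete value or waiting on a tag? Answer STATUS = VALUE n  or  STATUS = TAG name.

c1: issue SUB r4<-Add1 | r0:3,r1:6,r2:3,r3:4,r4:Add1
c2: issue SUB r0<-Add2 | r0:Add2,r1:6,r2:3,r3:4,r4:Add1
c3: issue MUL r4<-Mul1 | r0:Add2,r1:6,r2:3,r3:4,r4:Mul1
c4: CDB Add1=2; issue ADD r0<-Add1 | r0:Add1,r1:6,r2:3,r3:4,r4:Mul1
c5: issue ADD r3<-Add3 | r0:Add1,r1:6,r2:3,r3:Add3,r4:Mul1
c6: issue MUL r3<-Mul2 | r0:Add1,r1:6,r2:3,r3:Mul2,r4:Mul1
c7: CDB Add2=-2; issue SUB r1<-Add2 | r0:Add1,r1:Add2,r2:3,r3:Mul2,r4:Mul1
c8: CDB Add3=10 | r0:Add1,r1:Add2,r2:3,r3:Mul2,r4:Mul1
c9: - | r0:Add1,r1:Add2,r2:3,r3:Mul2,r4:Mul1
c10: - | r0:Add1,r1:Add2,r2:3,r3:Mul2,r4:Mul1
c11: CDB Mul1=-8 | r0:Add1,r1:Add2,r2:3,r3:Mul2,r4:-8
c12: - | r0:Add1,r1:Add2,r2:3,r3:Mul2,r4:-8
c13: - | r0:Add1,r1:Add2,r2:3,r3:Mul2,r4:-8
c14: CDB Add1=-10 | r0:-10,r1:Add2,r2:3,r3:Mul2,r4:-8
c15: CDB Add2=14 | r0:-10,r1:14,r2:3,r3:Mul2,r4:-8
c16: - | r0:-10,r1:14,r2:3,r3:Mul2,r4:-8
c17: - | r0:-10,r1:14,r2:3,r3:Mul2,r4:-8

STATUS = VALUE -10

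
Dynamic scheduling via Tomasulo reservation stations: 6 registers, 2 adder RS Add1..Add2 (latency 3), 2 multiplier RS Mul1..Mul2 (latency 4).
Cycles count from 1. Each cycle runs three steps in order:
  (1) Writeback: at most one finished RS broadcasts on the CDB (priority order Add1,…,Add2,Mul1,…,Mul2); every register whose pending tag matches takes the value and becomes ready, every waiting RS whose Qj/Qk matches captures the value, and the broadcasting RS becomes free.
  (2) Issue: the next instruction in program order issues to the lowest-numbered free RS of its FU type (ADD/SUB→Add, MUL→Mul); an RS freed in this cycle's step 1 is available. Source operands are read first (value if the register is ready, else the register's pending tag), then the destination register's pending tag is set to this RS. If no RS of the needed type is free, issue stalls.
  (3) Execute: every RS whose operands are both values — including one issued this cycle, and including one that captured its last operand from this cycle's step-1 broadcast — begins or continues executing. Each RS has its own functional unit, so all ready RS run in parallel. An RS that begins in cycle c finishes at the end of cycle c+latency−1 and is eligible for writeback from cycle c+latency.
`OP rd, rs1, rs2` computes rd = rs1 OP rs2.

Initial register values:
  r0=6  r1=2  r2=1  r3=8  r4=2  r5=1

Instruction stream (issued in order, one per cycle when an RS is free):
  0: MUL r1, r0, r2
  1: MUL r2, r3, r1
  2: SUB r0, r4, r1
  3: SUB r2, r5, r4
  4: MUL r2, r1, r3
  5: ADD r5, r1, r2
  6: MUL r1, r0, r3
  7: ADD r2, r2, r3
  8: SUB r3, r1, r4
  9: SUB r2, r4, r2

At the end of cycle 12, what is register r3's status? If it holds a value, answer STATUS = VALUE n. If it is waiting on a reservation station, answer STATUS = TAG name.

  c1: issue MUL r1<-Mul1  regs: r0:6,r1:Mul1,r2:1,r3:8,r4:2,r5:1
  c2: issue MUL r2<-Mul2  regs: r0:6,r1:Mul1,r2:Mul2,r3:8,r4:2,r5:1
  c3: issue SUB r0<-Add1  regs: r0:Add1,r1:Mul1,r2:Mul2,r3:8,r4:2,r5:1
  c4: issue SUB r2<-Add2  regs: r0:Add1,r1:Mul1,r2:Add2,r3:8,r4:2,r5:1
  c5: CDB Mul1=6; issue MUL r2<-Mul1  regs: r0:Add1,r1:6,r2:Mul1,r3:8,r4:2,r5:1
  c6: stall  regs: r0:Add1,r1:6,r2:Mul1,r3:8,r4:2,r5:1
  c7: CDB Add2=-1; issue ADD r5<-Add2  regs: r0:Add1,r1:6,r2:Mul1,r3:8,r4:2,r5:Add2
  c8: CDB Add1=-4; stall  regs: r0:-4,r1:6,r2:Mul1,r3:8,r4:2,r5:Add2
  c9: CDB Mul1=48; issue MUL r1<-Mul1  regs: r0:-4,r1:Mul1,r2:48,r3:8,r4:2,r5:Add2
  c10: CDB Mul2=48; issue ADD r2<-Add1  regs: r0:-4,r1:Mul1,r2:Add1,r3:8,r4:2,r5:Add2
  c11: stall  regs: r0:-4,r1:Mul1,r2:Add1,r3:8,r4:2,r5:Add2
  c12: CDB Add2=54; issue SUB r3<-Add2  regs: r0:-4,r1:Mul1,r2:Add1,r3:Add2,r4:2,r5:54

STATUS = TAG Add2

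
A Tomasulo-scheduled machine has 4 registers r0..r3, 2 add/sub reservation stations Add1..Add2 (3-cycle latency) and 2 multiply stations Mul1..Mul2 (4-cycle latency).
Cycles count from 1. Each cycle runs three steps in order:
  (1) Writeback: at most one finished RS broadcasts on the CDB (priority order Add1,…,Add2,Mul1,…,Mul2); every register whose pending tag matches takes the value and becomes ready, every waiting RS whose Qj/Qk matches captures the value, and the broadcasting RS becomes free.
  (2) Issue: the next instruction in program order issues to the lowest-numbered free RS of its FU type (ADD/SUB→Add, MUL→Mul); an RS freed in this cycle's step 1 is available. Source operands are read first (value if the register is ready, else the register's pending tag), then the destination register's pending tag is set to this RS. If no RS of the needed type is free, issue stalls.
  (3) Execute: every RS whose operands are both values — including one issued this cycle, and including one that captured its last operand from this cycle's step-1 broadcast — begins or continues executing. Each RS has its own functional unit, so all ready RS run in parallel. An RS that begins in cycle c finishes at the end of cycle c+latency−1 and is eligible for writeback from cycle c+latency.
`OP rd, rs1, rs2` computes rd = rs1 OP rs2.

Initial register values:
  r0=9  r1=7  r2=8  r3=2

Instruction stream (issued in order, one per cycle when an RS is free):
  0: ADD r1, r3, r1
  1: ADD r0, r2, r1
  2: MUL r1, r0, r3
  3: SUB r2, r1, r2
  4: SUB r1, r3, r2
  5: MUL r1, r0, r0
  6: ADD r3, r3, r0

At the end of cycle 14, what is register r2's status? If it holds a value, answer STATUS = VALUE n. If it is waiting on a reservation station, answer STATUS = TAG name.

STATUS = VALUE 26

cycle 1: issue ADD r1<-Add1 // r0:9,r1:Add1,r2:8,r3:2
cycle 2: issue ADD r0<-Add2 // r0:Add2,r1:Add1,r2:8,r3:2
cycle 3: issue MUL r1<-Mul1 // r0:Add2,r1:Mul1,r2:8,r3:2
cycle 4: CDB Add1=9; issue SUB r2<-Add1 // r0:Add2,r1:Mul1,r2:Add1,r3:2
cycle 5: stall // r0:Add2,r1:Mul1,r2:Add1,r3:2
cycle 6: stall // r0:Add2,r1:Mul1,r2:Add1,r3:2
cycle 7: CDB Add2=17; issue SUB r1<-Add2 // r0:17,r1:Add2,r2:Add1,r3:2
cycle 8: issue MUL r1<-Mul2 // r0:17,r1:Mul2,r2:Add1,r3:2
cycle 9: stall // r0:17,r1:Mul2,r2:Add1,r3:2
cycle 10: stall // r0:17,r1:Mul2,r2:Add1,r3:2
cycle 11: CDB Mul1=34; stall // r0:17,r1:Mul2,r2:Add1,r3:2
cycle 12: CDB Mul2=289; stall // r0:17,r1:289,r2:Add1,r3:2
cycle 13: stall // r0:17,r1:289,r2:Add1,r3:2
cycle 14: CDB Add1=26; issue ADD r3<-Add1 // r0:17,r1:289,r2:26,r3:Add1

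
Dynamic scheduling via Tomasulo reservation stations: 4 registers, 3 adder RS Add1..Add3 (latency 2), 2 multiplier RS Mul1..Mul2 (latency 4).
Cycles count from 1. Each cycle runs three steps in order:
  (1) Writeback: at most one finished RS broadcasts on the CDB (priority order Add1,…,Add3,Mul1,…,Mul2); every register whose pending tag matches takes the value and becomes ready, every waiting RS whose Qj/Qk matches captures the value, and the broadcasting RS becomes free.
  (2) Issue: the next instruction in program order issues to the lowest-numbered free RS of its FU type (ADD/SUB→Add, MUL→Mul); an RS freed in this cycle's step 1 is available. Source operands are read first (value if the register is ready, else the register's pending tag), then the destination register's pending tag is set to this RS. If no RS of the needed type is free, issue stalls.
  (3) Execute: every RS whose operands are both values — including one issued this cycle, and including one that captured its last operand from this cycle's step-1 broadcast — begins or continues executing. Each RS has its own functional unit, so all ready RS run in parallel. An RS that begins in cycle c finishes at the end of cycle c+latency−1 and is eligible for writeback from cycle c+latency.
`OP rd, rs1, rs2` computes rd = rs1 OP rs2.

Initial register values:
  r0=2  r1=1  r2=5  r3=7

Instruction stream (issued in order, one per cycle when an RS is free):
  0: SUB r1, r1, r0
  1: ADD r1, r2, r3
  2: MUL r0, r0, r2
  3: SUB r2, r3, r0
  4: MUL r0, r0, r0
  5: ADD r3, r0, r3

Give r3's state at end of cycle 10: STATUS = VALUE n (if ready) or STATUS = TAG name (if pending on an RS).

STATUS = TAG Add2

c1: issue SUB r1<-Add1 | r0:2,r1:Add1,r2:5,r3:7
c2: issue ADD r1<-Add2 | r0:2,r1:Add2,r2:5,r3:7
c3: CDB Add1=-1; issue MUL r0<-Mul1 | r0:Mul1,r1:Add2,r2:5,r3:7
c4: CDB Add2=12; issue SUB r2<-Add1 | r0:Mul1,r1:12,r2:Add1,r3:7
c5: issue MUL r0<-Mul2 | r0:Mul2,r1:12,r2:Add1,r3:7
c6: issue ADD r3<-Add2 | r0:Mul2,r1:12,r2:Add1,r3:Add2
c7: CDB Mul1=10 | r0:Mul2,r1:12,r2:Add1,r3:Add2
c8: - | r0:Mul2,r1:12,r2:Add1,r3:Add2
c9: CDB Add1=-3 | r0:Mul2,r1:12,r2:-3,r3:Add2
c10: - | r0:Mul2,r1:12,r2:-3,r3:Add2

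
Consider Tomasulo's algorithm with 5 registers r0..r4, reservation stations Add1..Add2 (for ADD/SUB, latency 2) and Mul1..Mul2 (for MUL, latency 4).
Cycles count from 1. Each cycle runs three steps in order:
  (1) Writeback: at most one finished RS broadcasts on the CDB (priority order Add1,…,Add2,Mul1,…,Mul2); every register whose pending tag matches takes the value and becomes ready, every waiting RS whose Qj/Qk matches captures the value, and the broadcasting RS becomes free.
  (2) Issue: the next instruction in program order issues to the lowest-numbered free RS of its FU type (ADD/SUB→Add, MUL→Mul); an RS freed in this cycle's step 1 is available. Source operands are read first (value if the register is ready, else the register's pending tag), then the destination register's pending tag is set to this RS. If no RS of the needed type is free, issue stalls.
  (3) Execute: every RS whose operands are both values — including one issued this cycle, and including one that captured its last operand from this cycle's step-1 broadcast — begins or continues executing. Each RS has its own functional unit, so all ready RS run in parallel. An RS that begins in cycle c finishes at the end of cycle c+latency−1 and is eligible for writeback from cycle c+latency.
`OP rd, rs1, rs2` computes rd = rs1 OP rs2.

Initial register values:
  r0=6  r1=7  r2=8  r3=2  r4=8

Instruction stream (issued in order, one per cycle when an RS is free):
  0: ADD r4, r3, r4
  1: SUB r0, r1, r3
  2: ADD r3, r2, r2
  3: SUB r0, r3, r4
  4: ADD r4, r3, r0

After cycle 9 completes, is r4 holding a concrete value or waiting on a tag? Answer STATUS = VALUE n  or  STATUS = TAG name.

STATUS = VALUE 22

  c1: issue ADD r4<-Add1  regs: r0:6,r1:7,r2:8,r3:2,r4:Add1
  c2: issue SUB r0<-Add2  regs: r0:Add2,r1:7,r2:8,r3:2,r4:Add1
  c3: CDB Add1=10; issue ADD r3<-Add1  regs: r0:Add2,r1:7,r2:8,r3:Add1,r4:10
  c4: CDB Add2=5; issue SUB r0<-Add2  regs: r0:Add2,r1:7,r2:8,r3:Add1,r4:10
  c5: CDB Add1=16; issue ADD r4<-Add1  regs: r0:Add2,r1:7,r2:8,r3:16,r4:Add1
  c6: -  regs: r0:Add2,r1:7,r2:8,r3:16,r4:Add1
  c7: CDB Add2=6  regs: r0:6,r1:7,r2:8,r3:16,r4:Add1
  c8: -  regs: r0:6,r1:7,r2:8,r3:16,r4:Add1
  c9: CDB Add1=22  regs: r0:6,r1:7,r2:8,r3:16,r4:22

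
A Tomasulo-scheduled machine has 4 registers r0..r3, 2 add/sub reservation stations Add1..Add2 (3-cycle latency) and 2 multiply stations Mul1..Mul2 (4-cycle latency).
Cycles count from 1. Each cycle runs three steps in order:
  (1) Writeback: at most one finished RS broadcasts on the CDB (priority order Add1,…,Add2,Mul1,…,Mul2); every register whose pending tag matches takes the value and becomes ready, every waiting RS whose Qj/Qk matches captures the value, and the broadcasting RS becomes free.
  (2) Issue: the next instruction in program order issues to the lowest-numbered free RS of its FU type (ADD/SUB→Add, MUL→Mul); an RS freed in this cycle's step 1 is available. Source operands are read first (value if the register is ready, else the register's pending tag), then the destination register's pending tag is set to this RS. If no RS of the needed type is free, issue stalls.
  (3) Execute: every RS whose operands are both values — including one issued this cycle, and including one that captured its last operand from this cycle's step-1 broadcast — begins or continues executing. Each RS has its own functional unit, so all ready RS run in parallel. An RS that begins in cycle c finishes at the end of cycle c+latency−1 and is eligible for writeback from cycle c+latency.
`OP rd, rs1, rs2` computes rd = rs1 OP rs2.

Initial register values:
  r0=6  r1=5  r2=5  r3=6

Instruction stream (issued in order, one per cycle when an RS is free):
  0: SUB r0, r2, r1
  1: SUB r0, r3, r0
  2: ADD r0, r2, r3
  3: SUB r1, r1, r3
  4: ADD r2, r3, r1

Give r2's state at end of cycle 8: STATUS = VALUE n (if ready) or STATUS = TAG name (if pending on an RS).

STATUS = TAG Add2

cycle 1: issue SUB r0<-Add1 // r0:Add1,r1:5,r2:5,r3:6
cycle 2: issue SUB r0<-Add2 // r0:Add2,r1:5,r2:5,r3:6
cycle 3: stall // r0:Add2,r1:5,r2:5,r3:6
cycle 4: CDB Add1=0; issue ADD r0<-Add1 // r0:Add1,r1:5,r2:5,r3:6
cycle 5: stall // r0:Add1,r1:5,r2:5,r3:6
cycle 6: stall // r0:Add1,r1:5,r2:5,r3:6
cycle 7: CDB Add1=11; issue SUB r1<-Add1 // r0:11,r1:Add1,r2:5,r3:6
cycle 8: CDB Add2=6; issue ADD r2<-Add2 // r0:11,r1:Add1,r2:Add2,r3:6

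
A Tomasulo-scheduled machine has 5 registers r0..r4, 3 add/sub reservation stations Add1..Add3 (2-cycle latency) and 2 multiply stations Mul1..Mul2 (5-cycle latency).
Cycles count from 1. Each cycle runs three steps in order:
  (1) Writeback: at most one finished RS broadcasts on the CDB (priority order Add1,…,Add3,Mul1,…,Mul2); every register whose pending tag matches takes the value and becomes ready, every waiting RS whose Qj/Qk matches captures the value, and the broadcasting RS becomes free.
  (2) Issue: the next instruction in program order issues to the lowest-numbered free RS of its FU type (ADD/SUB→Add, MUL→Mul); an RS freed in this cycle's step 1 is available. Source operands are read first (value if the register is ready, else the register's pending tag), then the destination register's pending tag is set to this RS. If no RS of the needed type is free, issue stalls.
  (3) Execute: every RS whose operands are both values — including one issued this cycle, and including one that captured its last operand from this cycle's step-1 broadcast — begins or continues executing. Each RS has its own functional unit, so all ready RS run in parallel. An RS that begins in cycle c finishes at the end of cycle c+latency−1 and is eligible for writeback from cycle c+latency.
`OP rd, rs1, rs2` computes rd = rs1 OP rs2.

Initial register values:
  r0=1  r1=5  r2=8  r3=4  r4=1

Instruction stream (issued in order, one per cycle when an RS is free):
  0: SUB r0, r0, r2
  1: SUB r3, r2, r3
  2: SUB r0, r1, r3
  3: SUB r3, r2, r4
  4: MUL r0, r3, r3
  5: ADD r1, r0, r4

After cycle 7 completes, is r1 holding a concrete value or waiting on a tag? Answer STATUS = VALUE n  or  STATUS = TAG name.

STATUS = TAG Add1

  c1: issue SUB r0<-Add1  regs: r0:Add1,r1:5,r2:8,r3:4,r4:1
  c2: issue SUB r3<-Add2  regs: r0:Add1,r1:5,r2:8,r3:Add2,r4:1
  c3: CDB Add1=-7; issue SUB r0<-Add1  regs: r0:Add1,r1:5,r2:8,r3:Add2,r4:1
  c4: CDB Add2=4; issue SUB r3<-Add2  regs: r0:Add1,r1:5,r2:8,r3:Add2,r4:1
  c5: issue MUL r0<-Mul1  regs: r0:Mul1,r1:5,r2:8,r3:Add2,r4:1
  c6: CDB Add1=1; issue ADD r1<-Add1  regs: r0:Mul1,r1:Add1,r2:8,r3:Add2,r4:1
  c7: CDB Add2=7  regs: r0:Mul1,r1:Add1,r2:8,r3:7,r4:1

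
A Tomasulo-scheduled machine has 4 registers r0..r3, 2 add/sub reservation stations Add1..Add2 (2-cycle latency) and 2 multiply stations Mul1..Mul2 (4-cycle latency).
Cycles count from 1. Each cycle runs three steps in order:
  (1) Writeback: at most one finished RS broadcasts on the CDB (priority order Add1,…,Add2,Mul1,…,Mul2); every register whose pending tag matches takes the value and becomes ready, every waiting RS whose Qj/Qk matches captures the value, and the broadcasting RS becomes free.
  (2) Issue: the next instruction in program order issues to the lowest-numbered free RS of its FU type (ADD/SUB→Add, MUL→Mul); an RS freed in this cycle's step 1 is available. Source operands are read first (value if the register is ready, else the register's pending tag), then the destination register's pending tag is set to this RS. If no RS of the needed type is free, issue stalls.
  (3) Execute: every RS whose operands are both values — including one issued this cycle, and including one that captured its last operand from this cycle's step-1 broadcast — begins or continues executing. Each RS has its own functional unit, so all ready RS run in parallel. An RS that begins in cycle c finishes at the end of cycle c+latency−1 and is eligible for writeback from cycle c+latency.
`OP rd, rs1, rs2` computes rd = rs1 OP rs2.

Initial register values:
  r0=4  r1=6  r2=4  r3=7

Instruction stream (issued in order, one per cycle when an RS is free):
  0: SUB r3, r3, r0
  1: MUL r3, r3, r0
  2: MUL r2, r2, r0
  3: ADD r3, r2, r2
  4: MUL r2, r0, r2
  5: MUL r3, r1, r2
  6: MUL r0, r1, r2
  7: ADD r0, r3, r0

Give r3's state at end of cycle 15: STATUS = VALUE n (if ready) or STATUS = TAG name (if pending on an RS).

cycle 1: issue SUB r3<-Add1 // r0:4,r1:6,r2:4,r3:Add1
cycle 2: issue MUL r3<-Mul1 // r0:4,r1:6,r2:4,r3:Mul1
cycle 3: CDB Add1=3; issue MUL r2<-Mul2 // r0:4,r1:6,r2:Mul2,r3:Mul1
cycle 4: issue ADD r3<-Add1 // r0:4,r1:6,r2:Mul2,r3:Add1
cycle 5: stall // r0:4,r1:6,r2:Mul2,r3:Add1
cycle 6: stall // r0:4,r1:6,r2:Mul2,r3:Add1
cycle 7: CDB Mul1=12; issue MUL r2<-Mul1 // r0:4,r1:6,r2:Mul1,r3:Add1
cycle 8: CDB Mul2=16; issue MUL r3<-Mul2 // r0:4,r1:6,r2:Mul1,r3:Mul2
cycle 9: stall // r0:4,r1:6,r2:Mul1,r3:Mul2
cycle 10: CDB Add1=32; stall // r0:4,r1:6,r2:Mul1,r3:Mul2
cycle 11: stall // r0:4,r1:6,r2:Mul1,r3:Mul2
cycle 12: CDB Mul1=64; issue MUL r0<-Mul1 // r0:Mul1,r1:6,r2:64,r3:Mul2
cycle 13: issue ADD r0<-Add1 // r0:Add1,r1:6,r2:64,r3:Mul2
cycle 14: - // r0:Add1,r1:6,r2:64,r3:Mul2
cycle 15: - // r0:Add1,r1:6,r2:64,r3:Mul2

STATUS = TAG Mul2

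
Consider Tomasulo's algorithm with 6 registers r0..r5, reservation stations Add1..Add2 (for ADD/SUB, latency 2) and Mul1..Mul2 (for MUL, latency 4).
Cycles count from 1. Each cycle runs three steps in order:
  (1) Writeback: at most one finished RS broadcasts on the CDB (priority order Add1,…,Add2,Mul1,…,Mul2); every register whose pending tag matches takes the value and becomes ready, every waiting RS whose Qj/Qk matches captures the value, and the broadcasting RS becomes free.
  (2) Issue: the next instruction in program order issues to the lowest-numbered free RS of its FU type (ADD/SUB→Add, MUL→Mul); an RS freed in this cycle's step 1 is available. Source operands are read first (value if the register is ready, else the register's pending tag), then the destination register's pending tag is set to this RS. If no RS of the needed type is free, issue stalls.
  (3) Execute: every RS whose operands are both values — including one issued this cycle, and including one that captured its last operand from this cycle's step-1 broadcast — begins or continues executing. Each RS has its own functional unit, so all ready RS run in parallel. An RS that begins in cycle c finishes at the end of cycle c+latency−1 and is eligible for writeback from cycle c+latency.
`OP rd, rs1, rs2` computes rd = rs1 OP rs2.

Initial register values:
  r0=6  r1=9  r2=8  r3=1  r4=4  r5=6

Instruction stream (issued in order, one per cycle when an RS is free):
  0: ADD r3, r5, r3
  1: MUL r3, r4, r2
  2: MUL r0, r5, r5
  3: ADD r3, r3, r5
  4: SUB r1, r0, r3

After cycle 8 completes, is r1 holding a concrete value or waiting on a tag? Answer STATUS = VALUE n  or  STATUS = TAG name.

  c1: issue ADD r3<-Add1  regs: r0:6,r1:9,r2:8,r3:Add1,r4:4,r5:6
  c2: issue MUL r3<-Mul1  regs: r0:6,r1:9,r2:8,r3:Mul1,r4:4,r5:6
  c3: CDB Add1=7; issue MUL r0<-Mul2  regs: r0:Mul2,r1:9,r2:8,r3:Mul1,r4:4,r5:6
  c4: issue ADD r3<-Add1  regs: r0:Mul2,r1:9,r2:8,r3:Add1,r4:4,r5:6
  c5: issue SUB r1<-Add2  regs: r0:Mul2,r1:Add2,r2:8,r3:Add1,r4:4,r5:6
  c6: CDB Mul1=32  regs: r0:Mul2,r1:Add2,r2:8,r3:Add1,r4:4,r5:6
  c7: CDB Mul2=36  regs: r0:36,r1:Add2,r2:8,r3:Add1,r4:4,r5:6
  c8: CDB Add1=38  regs: r0:36,r1:Add2,r2:8,r3:38,r4:4,r5:6

STATUS = TAG Add2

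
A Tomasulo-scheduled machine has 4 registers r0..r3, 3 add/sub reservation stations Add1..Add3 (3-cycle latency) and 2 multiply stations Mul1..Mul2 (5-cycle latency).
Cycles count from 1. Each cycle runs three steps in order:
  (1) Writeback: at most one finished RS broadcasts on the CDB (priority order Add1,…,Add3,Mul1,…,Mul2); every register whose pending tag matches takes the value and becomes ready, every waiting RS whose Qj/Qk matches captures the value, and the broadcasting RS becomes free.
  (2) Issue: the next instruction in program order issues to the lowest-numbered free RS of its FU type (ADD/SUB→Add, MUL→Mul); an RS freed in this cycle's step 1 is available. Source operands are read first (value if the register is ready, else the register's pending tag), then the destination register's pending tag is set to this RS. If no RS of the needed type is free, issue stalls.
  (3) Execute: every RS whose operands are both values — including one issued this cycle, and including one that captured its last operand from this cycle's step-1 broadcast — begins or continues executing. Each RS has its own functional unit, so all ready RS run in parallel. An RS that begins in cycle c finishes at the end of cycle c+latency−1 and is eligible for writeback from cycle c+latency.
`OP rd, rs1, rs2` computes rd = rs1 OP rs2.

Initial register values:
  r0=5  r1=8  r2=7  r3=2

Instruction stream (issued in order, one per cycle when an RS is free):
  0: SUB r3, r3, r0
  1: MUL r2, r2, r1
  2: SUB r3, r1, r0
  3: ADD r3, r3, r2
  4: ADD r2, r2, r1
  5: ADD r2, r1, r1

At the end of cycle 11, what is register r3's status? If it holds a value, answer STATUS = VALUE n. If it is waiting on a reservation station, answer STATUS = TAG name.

STATUS = VALUE 59

c1: issue SUB r3<-Add1 | r0:5,r1:8,r2:7,r3:Add1
c2: issue MUL r2<-Mul1 | r0:5,r1:8,r2:Mul1,r3:Add1
c3: issue SUB r3<-Add2 | r0:5,r1:8,r2:Mul1,r3:Add2
c4: CDB Add1=-3; issue ADD r3<-Add1 | r0:5,r1:8,r2:Mul1,r3:Add1
c5: issue ADD r2<-Add3 | r0:5,r1:8,r2:Add3,r3:Add1
c6: CDB Add2=3; issue ADD r2<-Add2 | r0:5,r1:8,r2:Add2,r3:Add1
c7: CDB Mul1=56 | r0:5,r1:8,r2:Add2,r3:Add1
c8: - | r0:5,r1:8,r2:Add2,r3:Add1
c9: CDB Add2=16 | r0:5,r1:8,r2:16,r3:Add1
c10: CDB Add1=59 | r0:5,r1:8,r2:16,r3:59
c11: CDB Add3=64 | r0:5,r1:8,r2:16,r3:59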